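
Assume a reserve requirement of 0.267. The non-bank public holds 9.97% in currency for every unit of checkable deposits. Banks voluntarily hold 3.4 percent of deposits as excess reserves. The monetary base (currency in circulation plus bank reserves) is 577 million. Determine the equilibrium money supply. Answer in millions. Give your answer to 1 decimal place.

1583.5 million

The money multiplier is m = (1 + c) / (rr + e + c) = (1 + 0.0997) / (0.267 + 0.034 + 0.0997) ≈ 2.74445.
So M = m × MB = 2.74445 × 577 ≈ 1583.5476 million.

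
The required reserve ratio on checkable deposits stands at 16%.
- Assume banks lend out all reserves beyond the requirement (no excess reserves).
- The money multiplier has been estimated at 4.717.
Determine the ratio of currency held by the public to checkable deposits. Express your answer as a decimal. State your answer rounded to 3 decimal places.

0.066

Using m = 4.717. From m = (1 + c)/(c + rr + e), rearranging gives 1 + c = m·(c + rr + e), so c·(1 − m) = m·(rr + e) − 1.
Hence c = [m·(rr + e) − 1]/(1 − m) = [4.717 × (0.16 + 0) − 1] / (1 − 4.717) ≈ 0.065989.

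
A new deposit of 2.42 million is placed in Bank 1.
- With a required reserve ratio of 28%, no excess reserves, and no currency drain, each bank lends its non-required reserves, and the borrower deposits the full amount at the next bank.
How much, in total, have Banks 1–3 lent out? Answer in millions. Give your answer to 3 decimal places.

Bank i lends (1 − rr)^i of the original deposit: Bank 1 lends 2.42·0.7200 = 1.7424, Bank 2 lends 2.42·0.7200² ≈ 1.2545, and so on.
Summing a geometric series: total = 2.42·[0.7200·(1 − 0.7200^3) / (1 − 0.7200)] ≈ 3.9002 million.

3.900 million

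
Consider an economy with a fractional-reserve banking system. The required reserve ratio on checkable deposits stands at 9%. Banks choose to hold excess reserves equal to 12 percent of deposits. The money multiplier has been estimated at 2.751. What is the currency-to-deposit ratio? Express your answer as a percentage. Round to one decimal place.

Using m = 2.751. From m = (1 + c)/(c + rr + e), rearranging gives 1 + c = m·(c + rr + e), so c·(1 − m) = m·(rr + e) − 1.
Hence c = [m·(rr + e) − 1]/(1 − m) = [2.751 × (0.09 + 0.12) − 1] / (1 − 2.751) ≈ 0.241171.

24.1%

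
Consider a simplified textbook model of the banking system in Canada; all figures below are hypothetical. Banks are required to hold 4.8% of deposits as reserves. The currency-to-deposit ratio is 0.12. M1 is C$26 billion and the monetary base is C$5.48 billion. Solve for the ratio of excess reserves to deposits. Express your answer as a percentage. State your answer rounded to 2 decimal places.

6.81%

Using m = M/MB = 26/5.48 ≈ 4.744526. Since m = (1 + c)/(c + rr + e), the denominator satisfies c + rr + e = (1 + c)/m = (1 + 0.12) / 4.744526 ≈ 0.236062.
With c = 0.12 and rr = 0.048, the ratio of excess reserves to deposits is 0.236062 − 0.12 − 0.048 = 0.068062.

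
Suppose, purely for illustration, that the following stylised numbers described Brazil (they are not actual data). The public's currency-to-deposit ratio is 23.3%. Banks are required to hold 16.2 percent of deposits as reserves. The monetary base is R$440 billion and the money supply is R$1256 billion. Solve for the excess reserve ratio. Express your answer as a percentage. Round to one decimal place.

Using m = M/MB = 1256/440 ≈ 2.854545. Since m = (1 + c)/(c + rr + e), the denominator satisfies c + rr + e = (1 + c)/m = (1 + 0.233) / 2.854545 ≈ 0.431943.
With c = 0.233 and rr = 0.162, the excess reserve ratio is 0.431943 − 0.233 − 0.162 = 0.036943.

3.7%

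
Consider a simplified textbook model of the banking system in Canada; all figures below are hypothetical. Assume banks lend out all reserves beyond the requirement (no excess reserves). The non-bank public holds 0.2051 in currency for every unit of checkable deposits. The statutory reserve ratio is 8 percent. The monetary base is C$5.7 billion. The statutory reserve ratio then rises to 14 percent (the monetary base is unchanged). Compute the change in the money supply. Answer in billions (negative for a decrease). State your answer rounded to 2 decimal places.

Initially m₁ = (1 + 0.2051) / (0.08 + 0.2051) ≈ 4.2269, so M₁ = 4.2269 × 5.7 ≈ 24.0933 billion.
After the change m₂ = (1 + 0.2051) / (0.14 + 0.2051) ≈ 3.4920, so M₂ = 3.4920 × 5.7 = 19.9044 billion.
ΔM = M₂ − M₁ = 19.9044 − 24.0933 = -4.1889 billion.

-4.19 billion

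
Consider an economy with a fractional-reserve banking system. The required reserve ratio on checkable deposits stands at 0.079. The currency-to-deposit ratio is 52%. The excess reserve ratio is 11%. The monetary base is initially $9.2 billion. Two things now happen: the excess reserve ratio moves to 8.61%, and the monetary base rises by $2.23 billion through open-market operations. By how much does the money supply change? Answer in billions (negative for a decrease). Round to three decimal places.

Before: m₁ = (1 + 0.52) / (0.079 + 0.11 + 0.52) ≈ 2.143865, MB₁ = 9.2, so M₁ = 2.143865 × 9.2 ≈ 19.7236 billion.
After: m₂ = (1 + 0.52) / (0.079 + 0.0861 + 0.52) ≈ 2.218654, MB₂ = 9.2 + 2.23 = 11.43, so M₂ = 2.218654 × 11.43 ≈ 25.3592 billion.
ΔM = M₂ − M₁ = 25.3592 − 19.7236 = 5.6356 billion.

$5.636 billion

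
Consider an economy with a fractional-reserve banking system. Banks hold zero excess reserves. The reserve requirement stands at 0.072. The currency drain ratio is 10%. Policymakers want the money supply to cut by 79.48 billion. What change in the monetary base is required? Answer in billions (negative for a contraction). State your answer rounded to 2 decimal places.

-12.43 billion

The money multiplier is m = (1 + c) / (rr + c) = (1 + 0.1) / (0.072 + 0.1) ≈ 6.39535.
ΔMB = ΔM / m = (−79.48) / 6.39535 ≈ -12.4278 billion.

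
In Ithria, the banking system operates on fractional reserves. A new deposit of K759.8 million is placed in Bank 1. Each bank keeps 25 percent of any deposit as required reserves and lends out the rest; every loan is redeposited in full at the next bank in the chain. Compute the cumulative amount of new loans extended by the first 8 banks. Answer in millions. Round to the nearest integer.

Bank i lends (1 − rr)^i of the original deposit: Bank 1 lends 759.8·0.7500 = 569.8500, Bank 2 lends 759.8·0.7500² = 427.3875, and so on.
Summing a geometric series: total = 759.8·[0.7500·(1 − 0.7500^8) / (1 − 0.7500)] ≈ 2051.2026 million.

K2051 million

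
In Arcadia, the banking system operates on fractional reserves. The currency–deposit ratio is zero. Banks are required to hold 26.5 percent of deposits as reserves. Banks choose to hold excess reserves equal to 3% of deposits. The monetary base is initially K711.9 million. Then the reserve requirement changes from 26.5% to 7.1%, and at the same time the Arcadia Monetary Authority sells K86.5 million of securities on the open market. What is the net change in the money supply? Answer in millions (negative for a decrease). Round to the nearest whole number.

Before: m₁ = 1 / (0.265 + 0.03) ≈ 3.3898, MB₁ = 711.9, so M₁ = 3.3898 × 711.9 ≈ 2413.1986 million.
After: m₂ = 1 / (0.071 + 0.03) ≈ 9.9010, MB₂ = 711.9 − 86.5 = 625.4, so M₂ = 9.9010 × 625.4 = 6192.0854 million.
ΔM = M₂ − M₁ = 6192.0854 − 2413.1986 = 3778.8868 million.

K3779 million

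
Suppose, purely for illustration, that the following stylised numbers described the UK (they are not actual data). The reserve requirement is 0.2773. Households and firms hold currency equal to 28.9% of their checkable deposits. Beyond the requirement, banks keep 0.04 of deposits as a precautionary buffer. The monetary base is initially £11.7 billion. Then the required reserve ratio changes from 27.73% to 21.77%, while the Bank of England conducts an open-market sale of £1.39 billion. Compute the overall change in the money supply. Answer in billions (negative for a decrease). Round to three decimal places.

Before: m₁ = (1 + 0.289) / (0.2773 + 0.04 + 0.289) ≈ 2.126010, MB₁ = 11.7, so M₁ = 2.126010 × 11.7 ≈ 24.8743 billion.
After: m₂ = (1 + 0.289) / (0.2177 + 0.04 + 0.289) ≈ 2.357783, MB₂ = 11.7 − 1.39 = 10.31, so M₂ = 2.357783 × 10.31 ≈ 24.3087 billion.
ΔM = M₂ − M₁ = 24.3087 − 24.8743 = -0.5656 billion.

-0.566 billion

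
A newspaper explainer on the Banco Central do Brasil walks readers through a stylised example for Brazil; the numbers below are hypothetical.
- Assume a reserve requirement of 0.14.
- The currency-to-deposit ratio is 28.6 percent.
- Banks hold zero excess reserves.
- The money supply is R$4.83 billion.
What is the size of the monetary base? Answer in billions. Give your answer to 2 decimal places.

R$1.60 billion

The money multiplier is m = (1 + c) / (rr + c) = (1 + 0.286) / (0.14 + 0.286) ≈ 3.0188.
MB = M / m = 4.83 / 3.0188 ≈ 1.6 billion.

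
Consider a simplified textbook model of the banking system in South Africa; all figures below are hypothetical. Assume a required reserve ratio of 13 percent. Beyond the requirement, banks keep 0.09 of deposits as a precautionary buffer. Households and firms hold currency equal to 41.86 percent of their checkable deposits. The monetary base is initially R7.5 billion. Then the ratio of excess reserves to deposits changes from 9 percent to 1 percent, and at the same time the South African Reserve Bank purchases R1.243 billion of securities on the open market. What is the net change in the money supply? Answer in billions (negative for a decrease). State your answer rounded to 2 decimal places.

Before: m₁ = (1 + 0.4186) / (0.13 + 0.09 + 0.4186) ≈ 2.2214, MB₁ = 7.5, so M₁ = 2.2214 × 7.5 = 16.6605 billion.
After: m₂ = (1 + 0.4186) / (0.13 + 0.01 + 0.4186) ≈ 2.5396, MB₂ = 7.5 + 1.243 = 8.743, so M₂ = 2.5396 × 8.743 ≈ 22.2037 billion.
ΔM = M₂ − M₁ = 22.2037 − 16.6605 = 5.5432 billion.

R5.54 billion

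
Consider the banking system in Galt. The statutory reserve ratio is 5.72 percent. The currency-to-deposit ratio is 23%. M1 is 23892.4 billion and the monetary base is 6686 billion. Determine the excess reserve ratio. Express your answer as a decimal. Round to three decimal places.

0.057

Using m = M/MB = 23892.4/6686 ≈ 3.573497. Since m = (1 + c)/(c + rr + e), the denominator satisfies c + rr + e = (1 + c)/m = (1 + 0.23) / 3.573497 ≈ 0.344201.
With c = 0.23 and rr = 0.0572, the excess reserve ratio is 0.344201 − 0.23 − 0.0572 = 0.057001.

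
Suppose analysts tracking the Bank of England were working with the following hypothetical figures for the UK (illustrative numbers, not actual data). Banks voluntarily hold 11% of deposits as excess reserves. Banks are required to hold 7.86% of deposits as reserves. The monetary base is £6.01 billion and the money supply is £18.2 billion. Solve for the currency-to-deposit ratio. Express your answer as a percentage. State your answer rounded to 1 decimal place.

Using m = M/MB = 18.2/6.01 ≈ 3.028286. From m = (1 + c)/(c + rr + e), rearranging gives 1 + c = m·(c + rr + e), so c·(1 − m) = m·(rr + e) − 1.
Hence c = [m·(rr + e) − 1]/(1 − m) = [3.028286 × (0.0786 + 0.11) − 1] / (1 − 3.028286) ≈ 0.211442.

21.1%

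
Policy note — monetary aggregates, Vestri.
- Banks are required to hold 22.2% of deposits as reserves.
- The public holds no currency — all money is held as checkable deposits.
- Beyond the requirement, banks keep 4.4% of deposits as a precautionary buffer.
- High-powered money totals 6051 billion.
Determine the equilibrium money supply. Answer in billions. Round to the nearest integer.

The money multiplier is m = 1 / (rr + e) = 1 / (0.222 + 0.044) ≈ 3.75940.
So M = m × MB = 3.75940 × 6051 = 22748.1294 billion.

22748 billion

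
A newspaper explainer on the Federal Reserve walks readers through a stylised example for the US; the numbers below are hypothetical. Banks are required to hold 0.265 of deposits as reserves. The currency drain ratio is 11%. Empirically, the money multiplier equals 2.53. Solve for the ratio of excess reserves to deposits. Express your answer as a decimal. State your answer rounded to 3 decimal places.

Using m = 2.53. Since m = (1 + c)/(c + rr + e), the denominator satisfies c + rr + e = (1 + c)/m = (1 + 0.11) / 2.53 ≈ 0.438735.
With c = 0.11 and rr = 0.265, the ratio of excess reserves to deposits is 0.438735 − 0.11 − 0.265 = 0.063735.

0.064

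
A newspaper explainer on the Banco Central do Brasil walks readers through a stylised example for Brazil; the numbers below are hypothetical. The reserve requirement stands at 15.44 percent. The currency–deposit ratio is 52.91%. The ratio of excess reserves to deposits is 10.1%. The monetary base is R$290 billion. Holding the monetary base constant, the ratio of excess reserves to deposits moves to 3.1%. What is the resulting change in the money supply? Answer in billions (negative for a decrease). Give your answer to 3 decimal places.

Initially m₁ = (1 + 0.5291) / (0.1544 + 0.101 + 0.5291) ≈ 1.9491396, so M₁ = 1.9491396 × 290 ≈ 565.2505 billion.
After the change m₂ = (1 + 0.5291) / (0.1544 + 0.031 + 0.5291) ≈ 2.1400980, so M₂ = 2.1400980 × 290 ≈ 620.6284 billion.
ΔM = M₂ − M₁ = 620.6284 − 565.2505 = 55.3779 billion.

R$55.378 billion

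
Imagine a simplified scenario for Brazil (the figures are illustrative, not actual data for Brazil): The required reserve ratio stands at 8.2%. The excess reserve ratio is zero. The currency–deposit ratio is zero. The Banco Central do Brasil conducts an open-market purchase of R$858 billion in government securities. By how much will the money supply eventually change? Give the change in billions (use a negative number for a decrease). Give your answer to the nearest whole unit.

The simple money multiplier is m = 1/rr = 1/0.082 ≈ 12.1951.
An open-market purchase increases the monetary base by 858 billion, so ΔM = m × ΔMB = 12.1951 × 858 = 10463.3958 billion.

R$10463 billion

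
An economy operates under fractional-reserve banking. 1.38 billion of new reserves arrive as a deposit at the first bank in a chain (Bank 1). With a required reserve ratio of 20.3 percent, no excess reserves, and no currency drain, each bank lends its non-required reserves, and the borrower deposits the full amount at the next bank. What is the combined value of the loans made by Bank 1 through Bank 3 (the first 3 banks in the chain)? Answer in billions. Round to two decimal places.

Bank i lends (1 − rr)^i of the original deposit: Bank 1 lends 1.38·0.7970 ≈ 1.0999, Bank 2 lends 1.38·0.7970² ≈ 0.8766, and so on.
Summing a geometric series: total = 1.38·[0.7970·(1 − 0.7970^3) / (1 − 0.7970)] ≈ 2.6751 billion.

2.68 billion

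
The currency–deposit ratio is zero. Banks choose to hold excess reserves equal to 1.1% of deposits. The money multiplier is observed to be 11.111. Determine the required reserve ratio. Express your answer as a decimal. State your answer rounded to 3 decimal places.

0.079

Using m = 11.111. Since m = (1 + c)/(c + rr + e), the denominator satisfies c + rr + e = (1 + c)/m = (1 + 0) / 11.111 ≈ 0.090001.
With c = 0 and e = 0.011, the required reserve ratio is 0.090001 − 0 − 0.011 = 0.079001.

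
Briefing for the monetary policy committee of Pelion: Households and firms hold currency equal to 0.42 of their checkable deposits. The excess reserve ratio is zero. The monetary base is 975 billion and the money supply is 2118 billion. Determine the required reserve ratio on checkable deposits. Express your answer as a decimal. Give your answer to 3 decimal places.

0.234

Using m = M/MB = 2118/975 ≈ 2.172308. Since m = (1 + c)/(c + rr + e), the denominator satisfies c + rr + e = (1 + c)/m = (1 + 0.42) / 2.172308 ≈ 0.653683.
With c = 0.42 and e = 0, the required reserve ratio on checkable deposits is 0.653683 − 0.42 − 0 = 0.233683.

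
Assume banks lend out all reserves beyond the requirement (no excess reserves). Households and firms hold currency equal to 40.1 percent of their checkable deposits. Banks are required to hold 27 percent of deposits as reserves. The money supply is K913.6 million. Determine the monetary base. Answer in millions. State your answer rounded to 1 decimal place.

K437.6 million

The money multiplier is m = (1 + c) / (rr + c) = (1 + 0.401) / (0.27 + 0.401) ≈ 2.08793.
MB = M / m = 913.6 / 2.08793 ≈ 437.5626 million.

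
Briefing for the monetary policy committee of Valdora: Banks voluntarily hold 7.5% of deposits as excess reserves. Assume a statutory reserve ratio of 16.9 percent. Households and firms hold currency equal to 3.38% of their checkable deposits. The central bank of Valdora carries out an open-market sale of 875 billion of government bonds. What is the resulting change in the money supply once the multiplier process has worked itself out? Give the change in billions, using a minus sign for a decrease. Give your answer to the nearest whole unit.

The money multiplier is m = (1 + c) / (rr + e + c) = (1 + 0.0338) / (0.169 + 0.075 + 0.0338) ≈ 3.7214.
The sale removes 875 billion of base, so ΔM = m × ΔMB = 3.7214 × (−875) = -3256.225 billion.

-3256 billion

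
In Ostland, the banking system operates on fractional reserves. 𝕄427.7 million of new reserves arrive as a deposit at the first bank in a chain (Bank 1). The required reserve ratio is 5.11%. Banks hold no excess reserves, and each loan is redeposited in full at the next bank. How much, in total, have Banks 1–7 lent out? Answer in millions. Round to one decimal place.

Bank i lends (1 − rr)^i of the original deposit: Bank 1 lends 427.7·0.9489 ≈ 405.8445, Bank 2 lends 427.7·0.9489² ≈ 385.1059, and so on.
Summing a geometric series: total = 427.7·[0.9489·(1 − 0.9489^7) / (1 − 0.9489)] ≈ 2440.6528 million.

𝕄2440.7 million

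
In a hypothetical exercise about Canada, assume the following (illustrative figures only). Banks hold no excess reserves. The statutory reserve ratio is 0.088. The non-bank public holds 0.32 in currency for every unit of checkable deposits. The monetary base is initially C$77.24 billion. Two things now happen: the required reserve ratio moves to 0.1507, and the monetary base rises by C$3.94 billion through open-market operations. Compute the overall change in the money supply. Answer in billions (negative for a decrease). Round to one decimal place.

-22.2 billion

Before: m₁ = (1 + 0.32) / (0.088 + 0.32) ≈ 3.2353, MB₁ = 77.24, so M₁ = 3.2353 × 77.24 ≈ 249.8946 billion.
After: m₂ = (1 + 0.32) / (0.1507 + 0.32) ≈ 2.8043, MB₂ = 77.24 + 3.94 = 81.18, so M₂ = 2.8043 × 81.18 ≈ 227.6531 billion.
ΔM = M₂ − M₁ = 227.6531 − 249.8946 = -22.2415 billion.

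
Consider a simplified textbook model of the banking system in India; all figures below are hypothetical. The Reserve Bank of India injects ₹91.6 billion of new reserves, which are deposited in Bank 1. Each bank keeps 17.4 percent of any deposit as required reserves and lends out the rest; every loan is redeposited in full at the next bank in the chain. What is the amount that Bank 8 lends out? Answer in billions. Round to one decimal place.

Each bank lends a fraction (1 − rr) = 0.8260 of the deposit it receives, so Bank 8 receives 91.6·0.8260^7 and lends 91.6·0.8260^8 ≈ 19.8489 billion.

₹19.8 billion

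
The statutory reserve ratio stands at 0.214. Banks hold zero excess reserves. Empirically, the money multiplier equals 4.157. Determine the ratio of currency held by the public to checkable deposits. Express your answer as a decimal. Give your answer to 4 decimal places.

0.0350

Using m = 4.157. From m = (1 + c)/(c + rr + e), rearranging gives 1 + c = m·(c + rr + e), so c·(1 − m) = m·(rr + e) − 1.
Hence c = [m·(rr + e) − 1]/(1 − m) = [4.157 × (0.214 + 0) − 1] / (1 − 4.157) ≈ 0.034971.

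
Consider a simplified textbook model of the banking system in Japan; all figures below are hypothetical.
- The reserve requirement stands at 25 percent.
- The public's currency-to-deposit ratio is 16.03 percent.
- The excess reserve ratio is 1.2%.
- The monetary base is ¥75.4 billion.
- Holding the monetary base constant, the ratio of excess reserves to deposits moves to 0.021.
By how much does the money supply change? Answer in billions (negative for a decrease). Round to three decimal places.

Initially m₁ = (1 + 0.1603) / (0.25 + 0.012 + 0.1603) ≈ 2.747573, so M₁ = 2.747573 × 75.4 ≈ 207.167 billion.
After the change m₂ = (1 + 0.1603) / (0.25 + 0.021 + 0.1603) ≈ 2.690239, so M₂ = 2.690239 × 75.4 ≈ 202.844 billion.
ΔM = M₂ − M₁ = 202.844 − 207.167 = -4.323 billion.

-4.323 billion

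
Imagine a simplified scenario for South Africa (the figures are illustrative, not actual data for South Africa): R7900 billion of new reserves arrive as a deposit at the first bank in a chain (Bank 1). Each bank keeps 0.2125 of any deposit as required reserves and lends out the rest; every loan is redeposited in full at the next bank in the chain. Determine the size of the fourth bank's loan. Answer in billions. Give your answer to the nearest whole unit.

R3038 billion

Each bank lends a fraction (1 − rr) = 0.7875 of the deposit it receives, so Bank 4 receives 7900·0.7875^3 and lends 7900·0.7875^4 ≈ 3038.2908 billion.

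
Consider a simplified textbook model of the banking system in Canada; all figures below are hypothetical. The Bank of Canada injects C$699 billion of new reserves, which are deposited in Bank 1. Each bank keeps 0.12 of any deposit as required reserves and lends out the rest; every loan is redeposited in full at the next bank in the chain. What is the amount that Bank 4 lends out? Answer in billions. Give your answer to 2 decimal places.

C$419.19 billion

Each bank lends a fraction (1 − rr) = 0.8800 of the deposit it receives, so Bank 4 receives 699·0.8800^3 and lends 699·0.8800^4 ≈ 419.1871 billion.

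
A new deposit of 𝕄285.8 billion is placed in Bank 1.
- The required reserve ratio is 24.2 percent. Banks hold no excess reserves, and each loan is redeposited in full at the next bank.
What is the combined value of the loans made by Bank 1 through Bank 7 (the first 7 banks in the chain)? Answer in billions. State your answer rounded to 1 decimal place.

Bank i lends (1 − rr)^i of the original deposit: Bank 1 lends 285.8·0.7580 = 216.6364, Bank 2 lends 285.8·0.7580² ≈ 164.2104, and so on.
Summing a geometric series: total = 285.8·[0.7580·(1 − 0.7580^7) / (1 − 0.7580)] ≈ 766.4852 billion.

𝕄766.5 billion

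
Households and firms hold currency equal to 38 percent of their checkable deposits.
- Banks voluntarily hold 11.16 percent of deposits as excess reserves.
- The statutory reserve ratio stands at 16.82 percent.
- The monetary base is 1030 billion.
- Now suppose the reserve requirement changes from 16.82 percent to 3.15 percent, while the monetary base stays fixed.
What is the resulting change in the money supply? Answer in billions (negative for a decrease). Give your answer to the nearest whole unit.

563 billion

Initially m₁ = (1 + 0.38) / (0.1682 + 0.1116 + 0.38) ≈ 2.09154, so M₁ = 2.09154 × 1030 = 2154.2862 billion.
After the change m₂ = (1 + 0.38) / (0.0315 + 0.1116 + 0.38) ≈ 2.63812, so M₂ = 2.63812 × 1030 = 2717.2636 billion.
ΔM = M₂ − M₁ = 2717.2636 − 2154.2862 = 562.9774 billion.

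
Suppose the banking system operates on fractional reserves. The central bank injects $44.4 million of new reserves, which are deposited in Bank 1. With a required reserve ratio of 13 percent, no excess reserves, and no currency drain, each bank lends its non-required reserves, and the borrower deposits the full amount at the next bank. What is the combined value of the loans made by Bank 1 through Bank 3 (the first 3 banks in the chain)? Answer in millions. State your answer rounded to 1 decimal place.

$101.5 million

Bank i lends (1 − rr)^i of the original deposit: Bank 1 lends 44.4·0.8700 = 38.6280, Bank 2 lends 44.4·0.8700² ≈ 33.6064, and so on.
Summing a geometric series: total = 44.4·[0.8700·(1 − 0.8700^3) / (1 − 0.8700)] ≈ 101.4719 million.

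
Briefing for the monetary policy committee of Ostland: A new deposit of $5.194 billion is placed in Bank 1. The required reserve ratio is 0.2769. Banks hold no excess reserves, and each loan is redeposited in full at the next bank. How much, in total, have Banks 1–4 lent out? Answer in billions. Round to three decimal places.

$9.855 billion

Bank i lends (1 − rr)^i of the original deposit: Bank 1 lends 5.194·0.7231 ≈ 3.7558, Bank 2 lends 5.194·0.7231² ≈ 2.7158, and so on.
Summing a geometric series: total = 5.194·[0.7231·(1 − 0.7231^4) / (1 − 0.7231)] ≈ 9.8554 billion.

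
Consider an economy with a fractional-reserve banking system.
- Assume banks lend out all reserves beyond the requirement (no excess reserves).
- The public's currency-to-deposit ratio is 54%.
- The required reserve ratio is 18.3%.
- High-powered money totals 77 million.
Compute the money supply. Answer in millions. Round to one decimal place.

The money multiplier is m = (1 + c) / (rr + c) = (1 + 0.54) / (0.183 + 0.54) ≈ 2.13.
So M = m × MB = 2.13 × 77 = 164.01 million.

164.0 million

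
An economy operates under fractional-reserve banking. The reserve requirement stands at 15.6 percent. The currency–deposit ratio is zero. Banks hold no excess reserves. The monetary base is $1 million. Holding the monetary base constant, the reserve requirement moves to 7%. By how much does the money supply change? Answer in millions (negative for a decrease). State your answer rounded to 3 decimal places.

Initially m₁ = 1 / (0.156) ≈ 6.4103, so M₁ = 6.4103 × 1 = 6.4103 million.
After the change m₂ = 1 / (0.07) ≈ 14.2857, so M₂ = 14.2857 × 1 = 14.2857 million.
ΔM = M₂ − M₁ = 14.2857 − 6.4103 = 7.8754 million.

$7.875 million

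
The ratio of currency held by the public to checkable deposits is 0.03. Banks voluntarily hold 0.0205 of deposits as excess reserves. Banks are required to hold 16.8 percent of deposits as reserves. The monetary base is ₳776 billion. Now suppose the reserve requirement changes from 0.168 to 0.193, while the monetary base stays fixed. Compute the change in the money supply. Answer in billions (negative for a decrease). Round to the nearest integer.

Initially m₁ = (1 + 0.03) / (0.168 + 0.0205 + 0.03) ≈ 4.7140, so M₁ = 4.7140 × 776 = 3658.064 billion.
After the change m₂ = (1 + 0.03) / (0.193 + 0.0205 + 0.03) ≈ 4.23, so M₂ = 4.23 × 776 = 3282.48 billion.
ΔM = M₂ − M₁ = 3282.48 − 3658.064 = -375.584 billion.

-376 billion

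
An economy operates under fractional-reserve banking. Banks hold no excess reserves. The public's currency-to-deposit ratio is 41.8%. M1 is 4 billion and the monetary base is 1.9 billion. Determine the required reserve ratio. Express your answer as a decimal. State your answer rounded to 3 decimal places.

Using m = M/MB = 4/1.9 ≈ 2.105263. Since m = (1 + c)/(c + rr + e), the denominator satisfies c + rr + e = (1 + c)/m = (1 + 0.418) / 2.105263 ≈ 0.673550.
With c = 0.418 and e = 0, the required reserve ratio is 0.673550 − 0.418 − 0 = 0.25555.

0.256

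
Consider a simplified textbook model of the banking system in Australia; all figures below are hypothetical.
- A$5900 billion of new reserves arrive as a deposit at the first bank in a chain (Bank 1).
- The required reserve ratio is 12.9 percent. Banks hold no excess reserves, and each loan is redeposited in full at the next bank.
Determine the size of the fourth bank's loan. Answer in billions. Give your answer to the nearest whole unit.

Each bank lends a fraction (1 − rr) = 0.8710 of the deposit it receives, so Bank 4 receives 5900·0.8710^3 and lends 5900·0.8710^4 ≈ 3395.6634 billion.

A$3396 billion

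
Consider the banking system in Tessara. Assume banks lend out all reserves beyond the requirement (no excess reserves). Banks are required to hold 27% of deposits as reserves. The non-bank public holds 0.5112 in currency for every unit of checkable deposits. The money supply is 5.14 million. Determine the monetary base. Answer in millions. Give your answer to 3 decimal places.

2.657 million

The money multiplier is m = (1 + c) / (rr + c) = (1 + 0.5112) / (0.27 + 0.5112) ≈ 1.93446.
MB = M / m = 5.14 / 1.93446 ≈ 2.6571 million.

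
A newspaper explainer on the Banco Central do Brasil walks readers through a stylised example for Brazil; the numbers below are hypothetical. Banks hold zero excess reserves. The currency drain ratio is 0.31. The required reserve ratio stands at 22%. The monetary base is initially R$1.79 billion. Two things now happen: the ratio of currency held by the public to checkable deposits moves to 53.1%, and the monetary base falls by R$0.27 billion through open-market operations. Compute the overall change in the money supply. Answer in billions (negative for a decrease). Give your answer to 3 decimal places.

Before: m₁ = (1 + 0.31) / (0.22 + 0.31) ≈ 2.47170, MB₁ = 1.79, so M₁ = 2.47170 × 1.79 ≈ 4.4243 billion.
After: m₂ = (1 + 0.531) / (0.22 + 0.531) ≈ 2.03862, MB₂ = 1.79 − 0.27 = 1.52, so M₂ = 2.03862 × 1.52 ≈ 3.0987 billion.
ΔM = M₂ − M₁ = 3.0987 − 4.4243 = -1.3256 billion.

-1.326 billion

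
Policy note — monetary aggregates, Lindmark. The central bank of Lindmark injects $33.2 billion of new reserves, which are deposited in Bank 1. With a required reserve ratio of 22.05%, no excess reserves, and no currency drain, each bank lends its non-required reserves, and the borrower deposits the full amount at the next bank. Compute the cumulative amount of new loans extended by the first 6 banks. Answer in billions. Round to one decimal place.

Bank i lends (1 − rr)^i of the original deposit: Bank 1 lends 33.2·0.7795 = 25.8794, Bank 2 lends 33.2·0.7795² ≈ 20.1730, and so on.
Summing a geometric series: total = 33.2·[0.7795·(1 − 0.7795^6) / (1 − 0.7795)] ≈ 91.0374 billion.

$91.0 billion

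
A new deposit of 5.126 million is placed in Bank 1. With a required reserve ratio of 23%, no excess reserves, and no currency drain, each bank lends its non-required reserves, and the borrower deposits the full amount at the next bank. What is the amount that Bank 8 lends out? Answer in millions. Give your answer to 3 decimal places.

Each bank lends a fraction (1 − rr) = 0.7700 of the deposit it receives, so Bank 8 receives 5.126·0.7700^7 and lends 5.126·0.7700^8 ≈ 0.6334 million.

0.633 million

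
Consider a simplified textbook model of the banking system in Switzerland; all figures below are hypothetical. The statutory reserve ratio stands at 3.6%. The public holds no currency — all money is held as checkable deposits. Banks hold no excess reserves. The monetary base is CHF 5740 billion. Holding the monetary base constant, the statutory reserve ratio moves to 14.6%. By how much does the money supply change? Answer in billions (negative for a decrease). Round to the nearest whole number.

Initially m₁ = 1 / (0.036) ≈ 27.77778, so M₁ = 27.77778 × 5740 = 159444.4572 billion.
After the change m₂ = 1 / (0.146) ≈ 6.84932, so M₂ = 6.84932 × 5740 = 39315.0968 billion.
ΔM = M₂ − M₁ = 39315.0968 − 159444.4572 = -120129.3604 billion.

-120129 billion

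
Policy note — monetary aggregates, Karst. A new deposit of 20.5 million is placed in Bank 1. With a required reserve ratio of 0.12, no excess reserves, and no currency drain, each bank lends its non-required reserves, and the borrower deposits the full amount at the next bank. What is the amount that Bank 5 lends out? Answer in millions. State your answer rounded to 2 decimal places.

10.82 million

Each bank lends a fraction (1 − rr) = 0.8800 of the deposit it receives, so Bank 5 receives 20.5·0.8800^4 and lends 20.5·0.8800^5 ≈ 10.8185 million.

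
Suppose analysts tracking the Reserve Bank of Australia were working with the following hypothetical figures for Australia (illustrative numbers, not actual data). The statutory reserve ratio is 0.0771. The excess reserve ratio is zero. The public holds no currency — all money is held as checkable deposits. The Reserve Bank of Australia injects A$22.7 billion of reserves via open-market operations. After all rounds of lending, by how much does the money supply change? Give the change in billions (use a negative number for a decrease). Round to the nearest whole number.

A$294 billion

The simple money multiplier is m = 1/rr = 1/0.0771 ≈ 12.9702.
An open-market purchase increases the monetary base by 22.7 billion, so ΔM = m × ΔMB = 12.9702 × 22.7 ≈ 294.4235 billion.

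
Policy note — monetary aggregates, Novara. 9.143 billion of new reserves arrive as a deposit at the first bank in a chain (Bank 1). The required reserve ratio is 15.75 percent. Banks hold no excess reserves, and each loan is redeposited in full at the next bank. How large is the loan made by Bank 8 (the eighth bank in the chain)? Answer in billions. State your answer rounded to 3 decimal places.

2.321 billion

Each bank lends a fraction (1 − rr) = 0.8425 of the deposit it receives, so Bank 8 receives 9.143·0.8425^7 and lends 9.143·0.8425^8 ≈ 2.3209 billion.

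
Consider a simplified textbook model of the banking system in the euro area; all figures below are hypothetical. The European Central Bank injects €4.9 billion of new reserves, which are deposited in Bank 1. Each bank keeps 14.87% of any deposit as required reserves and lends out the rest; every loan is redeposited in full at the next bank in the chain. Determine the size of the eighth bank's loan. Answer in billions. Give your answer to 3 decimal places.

Each bank lends a fraction (1 − rr) = 0.8513 of the deposit it receives, so Bank 8 receives 4.9·0.8513^7 and lends 4.9·0.8513^8 ≈ 1.3516 billion.

€1.352 billion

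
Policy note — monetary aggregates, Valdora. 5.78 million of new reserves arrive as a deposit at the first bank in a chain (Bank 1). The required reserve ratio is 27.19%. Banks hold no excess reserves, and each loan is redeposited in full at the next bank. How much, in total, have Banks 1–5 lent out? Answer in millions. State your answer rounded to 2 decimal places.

12.31 million

Bank i lends (1 − rr)^i of the original deposit: Bank 1 lends 5.78·0.7281 ≈ 4.2084, Bank 2 lends 5.78·0.7281² ≈ 3.0641, and so on.
Summing a geometric series: total = 5.78·[0.7281·(1 − 0.7281^5) / (1 − 0.7281)] ≈ 12.3107 million.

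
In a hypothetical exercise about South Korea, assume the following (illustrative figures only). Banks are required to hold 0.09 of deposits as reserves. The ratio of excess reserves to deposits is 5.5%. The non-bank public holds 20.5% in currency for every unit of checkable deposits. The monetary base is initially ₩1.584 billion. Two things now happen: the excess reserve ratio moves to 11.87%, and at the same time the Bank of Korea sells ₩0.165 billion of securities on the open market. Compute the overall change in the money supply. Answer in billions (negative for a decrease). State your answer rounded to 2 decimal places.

Before: m₁ = (1 + 0.205) / (0.09 + 0.055 + 0.205) ≈ 3.4429, MB₁ = 1.584, so M₁ = 3.4429 × 1.584 ≈ 5.4536 billion.
After: m₂ = (1 + 0.205) / (0.09 + 0.1187 + 0.205) ≈ 2.9127, MB₂ = 1.584 − 0.165 = 1.419, so M₂ = 2.9127 × 1.419 ≈ 4.1331 billion.
ΔM = M₂ − M₁ = 4.1331 − 5.4536 = -1.3205 billion.

-1.32 billion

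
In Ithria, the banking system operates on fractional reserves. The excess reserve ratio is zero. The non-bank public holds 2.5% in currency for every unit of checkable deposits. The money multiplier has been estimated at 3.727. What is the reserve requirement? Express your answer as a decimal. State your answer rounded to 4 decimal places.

Using m = 3.727. Since m = (1 + c)/(c + rr + e), the denominator satisfies c + rr + e = (1 + c)/m = (1 + 0.025) / 3.727 ≈ 0.275020.
With c = 0.025 and e = 0, the reserve requirement is 0.275020 − 0.025 − 0 = 0.25002.

0.2500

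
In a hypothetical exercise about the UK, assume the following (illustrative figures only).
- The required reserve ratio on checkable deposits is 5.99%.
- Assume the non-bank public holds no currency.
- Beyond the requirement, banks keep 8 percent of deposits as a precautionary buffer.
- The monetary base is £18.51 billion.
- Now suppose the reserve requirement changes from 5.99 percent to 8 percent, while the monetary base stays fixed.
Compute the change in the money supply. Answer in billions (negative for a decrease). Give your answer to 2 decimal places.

Initially m₁ = 1 / (0.0599 + 0.08) ≈ 7.14796, so M₁ = 7.14796 × 18.51 ≈ 132.3087 billion.
After the change m₂ = 1 / (0.08 + 0.08) = 6.25, so M₂ = 6.25 × 18.51 = 115.6875 billion.
ΔM = M₂ − M₁ = 115.6875 − 132.3087 = -16.6212 billion.

-16.62 billion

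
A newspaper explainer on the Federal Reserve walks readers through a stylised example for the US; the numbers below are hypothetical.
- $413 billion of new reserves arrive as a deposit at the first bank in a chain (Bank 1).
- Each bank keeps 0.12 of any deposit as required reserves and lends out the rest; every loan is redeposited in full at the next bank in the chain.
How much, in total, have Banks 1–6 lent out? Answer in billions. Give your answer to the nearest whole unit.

$1622 billion

Bank i lends (1 − rr)^i of the original deposit: Bank 1 lends 413·0.8800 = 363.4400, Bank 2 lends 413·0.8800² = 319.8272, and so on.
Summing a geometric series: total = 413·[0.8800·(1 − 0.8800^6) / (1 − 0.8800)] ≈ 1622.1415 billion.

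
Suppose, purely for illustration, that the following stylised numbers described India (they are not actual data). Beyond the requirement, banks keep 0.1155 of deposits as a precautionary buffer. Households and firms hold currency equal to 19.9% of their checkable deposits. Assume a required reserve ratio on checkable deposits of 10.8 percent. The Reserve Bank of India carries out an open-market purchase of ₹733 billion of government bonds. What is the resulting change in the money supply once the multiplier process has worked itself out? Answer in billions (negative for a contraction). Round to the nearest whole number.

₹2080 billion

The money multiplier is m = (1 + c) / (rr + e + c) = (1 + 0.199) / (0.108 + 0.1155 + 0.199) ≈ 2.8379.
The purchase adds 733 billion of base, so ΔM = m × ΔMB = 2.8379 × (+733) = 2080.1807 billion.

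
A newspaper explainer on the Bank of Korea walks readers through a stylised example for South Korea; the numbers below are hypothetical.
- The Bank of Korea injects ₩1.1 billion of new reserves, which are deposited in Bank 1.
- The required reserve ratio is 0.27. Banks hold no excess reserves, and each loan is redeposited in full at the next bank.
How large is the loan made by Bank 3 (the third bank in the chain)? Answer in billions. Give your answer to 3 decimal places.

₩0.428 billion

Each bank lends a fraction (1 − rr) = 0.7300 of the deposit it receives, so Bank 3 receives 1.1·0.7300^2 and lends 1.1·0.7300^3 ≈ 0.4279 billion.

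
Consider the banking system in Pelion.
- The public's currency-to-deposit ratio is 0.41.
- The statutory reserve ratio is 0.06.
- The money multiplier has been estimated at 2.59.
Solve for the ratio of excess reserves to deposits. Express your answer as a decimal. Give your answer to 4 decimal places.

0.0744

Using m = 2.59. Since m = (1 + c)/(c + rr + e), the denominator satisfies c + rr + e = (1 + c)/m = (1 + 0.41) / 2.59 ≈ 0.544402.
With c = 0.41 and rr = 0.06, the ratio of excess reserves to deposits is 0.544402 − 0.41 − 0.06 = 0.074402.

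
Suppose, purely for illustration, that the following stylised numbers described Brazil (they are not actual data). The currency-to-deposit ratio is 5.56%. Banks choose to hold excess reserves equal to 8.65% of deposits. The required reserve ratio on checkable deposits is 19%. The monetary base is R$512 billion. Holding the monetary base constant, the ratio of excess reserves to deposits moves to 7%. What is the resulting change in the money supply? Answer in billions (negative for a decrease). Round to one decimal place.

Initially m₁ = (1 + 0.0556) / (0.19 + 0.0865 + 0.0556) ≈ 3.17856, so M₁ = 3.17856 × 512 ≈ 1627.4227 billion.
After the change m₂ = (1 + 0.0556) / (0.19 + 0.07 + 0.0556) ≈ 3.34474, so M₂ = 3.34474 × 512 ≈ 1712.5069 billion.
ΔM = M₂ − M₁ = 1712.5069 − 1627.4227 = 85.0842 billion.

R$85.1 billion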